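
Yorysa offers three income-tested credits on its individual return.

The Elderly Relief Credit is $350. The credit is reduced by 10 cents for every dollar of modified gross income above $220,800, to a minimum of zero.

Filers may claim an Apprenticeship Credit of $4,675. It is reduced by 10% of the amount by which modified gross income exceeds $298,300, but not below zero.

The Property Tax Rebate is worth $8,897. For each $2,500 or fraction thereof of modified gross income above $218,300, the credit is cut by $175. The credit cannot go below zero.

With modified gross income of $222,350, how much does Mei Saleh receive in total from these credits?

Elderly Relief Credit: 10% of the $1,550 excess over $220,800 is $155; credit = $350 − $155 = $195.
Apprenticeship Credit: $222,350 is at or below the $298,300 threshold, so the full $4,675 applies.
Property Tax Rebate: income exceeds $218,300 by $4,050, which is 2 full-or-partial $2,500 increments; reduction = 2 × $175 = $350, leaving $8,547.
Total: $195 + $4,675 + $8,547 = $13,417.

$13,417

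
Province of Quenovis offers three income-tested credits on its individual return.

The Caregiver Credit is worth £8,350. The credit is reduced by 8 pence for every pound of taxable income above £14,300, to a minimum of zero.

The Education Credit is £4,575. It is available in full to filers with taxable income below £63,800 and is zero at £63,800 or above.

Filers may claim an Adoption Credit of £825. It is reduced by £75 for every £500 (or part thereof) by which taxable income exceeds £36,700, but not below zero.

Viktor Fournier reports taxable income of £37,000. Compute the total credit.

Caregiver Credit: 8% of the £22,700 excess over £14,300 is £1,816; credit = £8,350 − £1,816 = £6,534.
Education Credit: £37,000 is below the £63,800 cutoff, so the full £4,575 applies.
Adoption Credit: income exceeds £36,700 by £300, which is 1 full-or-partial £500 increment; reduction = 1 × £75 = £75, leaving £750.
Total: £6,534 + £4,575 + £750 = £11,859.

£11,859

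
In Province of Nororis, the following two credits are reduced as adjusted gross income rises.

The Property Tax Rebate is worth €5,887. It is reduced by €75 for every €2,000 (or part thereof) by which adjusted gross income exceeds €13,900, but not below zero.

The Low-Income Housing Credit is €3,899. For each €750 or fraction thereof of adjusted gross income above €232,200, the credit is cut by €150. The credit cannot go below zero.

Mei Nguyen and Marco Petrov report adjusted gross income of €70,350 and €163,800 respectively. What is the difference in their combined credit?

€3,450

Mei (€70,350): Property Tax Rebate: income exceeds €13,900 by €56,450, which is 29 full-or-partial €2,000 increments; reduction = 29 × €75 = €2,175, leaving €3,712. Low-Income Housing Credit: €70,350 is at or below the €232,200 threshold, so the full €3,899 applies. total €3,712 + €3,899 = €7,611
Marco (€163,800): Property Tax Rebate: income exceeds €13,900 by €149,900, which is 75 full-or-partial €2,000 increments; reduction = 75 × €75 = €5,625, leaving €262. Low-Income Housing Credit: €163,800 is at or below the €232,200 threshold, so the full €3,899 applies. total €262 + €3,899 = €4,161
Difference: |€7,611 − €4,161| = €3,450.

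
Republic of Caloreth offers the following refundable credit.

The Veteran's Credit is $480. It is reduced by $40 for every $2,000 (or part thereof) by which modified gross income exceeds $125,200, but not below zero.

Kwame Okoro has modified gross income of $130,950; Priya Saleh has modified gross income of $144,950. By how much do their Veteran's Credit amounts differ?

Kwame ($130,950): Veteran's Credit: income exceeds $125,200 by $5,750, which is 3 full-or-partial $2,000 increments; reduction = 3 × $40 = $120, leaving $360.
Priya ($144,950): Veteran's Credit: income exceeds $125,200 by $19,750, which is 10 full-or-partial $2,000 increments; reduction = 10 × $40 = $400, leaving $80.
Difference: |$360 − $80| = $280.

$280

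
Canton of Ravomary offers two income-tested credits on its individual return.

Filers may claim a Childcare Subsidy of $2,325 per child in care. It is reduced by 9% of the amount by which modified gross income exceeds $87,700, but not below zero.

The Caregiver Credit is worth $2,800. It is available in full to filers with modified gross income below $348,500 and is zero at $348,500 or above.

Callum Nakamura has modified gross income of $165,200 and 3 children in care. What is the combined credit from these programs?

Childcare Subsidy: base = 3 × $2,325 = $6,975. 9% of the $77,500 excess over $87,700 is $6,975 ≥ base, so the credit is $0.
Caregiver Credit: $165,200 is below the $348,500 cutoff, so the full $2,800 applies.
Total: $0 + $2,800 = $2,800.

$2,800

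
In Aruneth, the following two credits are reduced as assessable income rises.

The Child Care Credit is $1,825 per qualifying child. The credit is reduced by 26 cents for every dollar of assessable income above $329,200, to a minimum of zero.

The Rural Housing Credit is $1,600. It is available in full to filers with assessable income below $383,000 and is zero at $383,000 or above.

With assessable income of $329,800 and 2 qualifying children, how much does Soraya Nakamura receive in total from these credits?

$5,094

Child Care Credit: base = 2 × $1,825 = $3,650. 26% of the $600 excess over $329,200 is $156; credit = $3,650 − $156 = $3,494.
Rural Housing Credit: $329,800 is below the $383,000 cutoff, so the full $1,600 applies.
Total: $3,494 + $1,600 = $5,094.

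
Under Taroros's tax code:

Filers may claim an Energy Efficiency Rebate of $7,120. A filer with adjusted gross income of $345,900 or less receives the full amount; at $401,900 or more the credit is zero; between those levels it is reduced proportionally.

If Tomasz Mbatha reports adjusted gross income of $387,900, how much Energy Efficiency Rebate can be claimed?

Energy Efficiency Rebate: $387,900 is $42,000 into a $56,000 phase-out range, leaving 14,000/56,000 of the credit: $7,120 × 14,000/56,000 = $1,780.

$1,780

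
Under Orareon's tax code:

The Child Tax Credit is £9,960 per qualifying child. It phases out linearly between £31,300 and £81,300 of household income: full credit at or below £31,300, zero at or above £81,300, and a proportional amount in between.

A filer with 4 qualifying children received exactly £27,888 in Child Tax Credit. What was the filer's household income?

£46,300

Full credit = 4 × £9,960 = £39,840.
£27,888 is 27,888/39,840 of the full £39,840, so 11,952/39,840 of the £50,000 range has been used: income = £31,300 + £50,000 × 11,952/39,840 = £46,300.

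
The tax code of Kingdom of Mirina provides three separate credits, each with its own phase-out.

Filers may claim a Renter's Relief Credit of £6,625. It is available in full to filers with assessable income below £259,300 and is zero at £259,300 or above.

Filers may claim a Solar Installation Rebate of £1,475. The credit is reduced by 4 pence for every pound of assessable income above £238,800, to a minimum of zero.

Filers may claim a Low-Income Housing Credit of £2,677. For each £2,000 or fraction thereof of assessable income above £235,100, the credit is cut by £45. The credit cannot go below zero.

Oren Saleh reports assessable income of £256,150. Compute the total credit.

£9,588

Renter's Relief Credit: £256,150 is below the £259,300 cutoff, so the full £6,625 applies.
Solar Installation Rebate: 4% of the £17,350 excess over £238,800 is £694; credit = £1,475 − £694 = £781.
Low-Income Housing Credit: income exceeds £235,100 by £21,050, which is 11 full-or-partial £2,000 increments; reduction = 11 × £45 = £495, leaving £2,182.
Total: £6,625 + £781 + £2,182 = £9,588.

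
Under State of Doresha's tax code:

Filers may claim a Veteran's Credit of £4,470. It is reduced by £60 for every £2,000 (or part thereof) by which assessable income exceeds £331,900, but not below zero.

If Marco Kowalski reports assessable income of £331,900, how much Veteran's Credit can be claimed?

£4,470

Veteran's Credit: £331,900 is at or below the £331,900 threshold, so the full £4,470 applies.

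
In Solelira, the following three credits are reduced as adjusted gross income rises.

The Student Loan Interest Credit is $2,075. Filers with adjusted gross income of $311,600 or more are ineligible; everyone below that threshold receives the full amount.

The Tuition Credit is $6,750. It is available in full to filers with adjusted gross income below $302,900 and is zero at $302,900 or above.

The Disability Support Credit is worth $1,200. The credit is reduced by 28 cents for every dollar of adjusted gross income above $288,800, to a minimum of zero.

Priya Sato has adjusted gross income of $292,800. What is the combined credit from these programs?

$8,905

Student Loan Interest Credit: $292,800 is below the $311,600 cutoff, so the full $2,075 applies.
Tuition Credit: $292,800 is below the $302,900 cutoff, so the full $6,750 applies.
Disability Support Credit: 28% of the $4,000 excess over $288,800 is $1,120; credit = $1,200 − $1,120 = $80.
Total: $2,075 + $6,750 + $80 = $8,905.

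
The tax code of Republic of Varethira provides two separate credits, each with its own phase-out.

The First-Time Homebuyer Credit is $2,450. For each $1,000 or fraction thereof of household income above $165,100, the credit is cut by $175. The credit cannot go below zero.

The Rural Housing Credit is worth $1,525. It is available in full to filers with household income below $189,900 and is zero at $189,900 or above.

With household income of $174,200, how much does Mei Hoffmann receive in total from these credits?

$2,225

First-Time Homebuyer Credit: income exceeds $165,100 by $9,100, which is 10 full-or-partial $1,000 increments; reduction = 10 × $175 = $1,750, leaving $700.
Rural Housing Credit: $174,200 is below the $189,900 cutoff, so the full $1,525 applies.
Total: $700 + $1,525 = $2,225.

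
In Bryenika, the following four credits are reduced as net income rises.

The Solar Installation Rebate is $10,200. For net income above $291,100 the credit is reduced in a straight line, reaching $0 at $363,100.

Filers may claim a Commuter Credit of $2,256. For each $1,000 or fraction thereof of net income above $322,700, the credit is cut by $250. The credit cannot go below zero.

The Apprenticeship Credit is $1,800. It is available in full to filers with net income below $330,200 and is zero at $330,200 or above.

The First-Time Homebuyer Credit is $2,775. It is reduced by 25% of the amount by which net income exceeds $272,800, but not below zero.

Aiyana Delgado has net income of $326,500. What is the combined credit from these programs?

Solar Installation Rebate: $326,500 is $35,400 into a $72,000 phase-out range, leaving 36,600/72,000 of the credit: $10,200 × 36,600/72,000 = $5,185.
Commuter Credit: income exceeds $322,700 by $3,800, which is 4 full-or-partial $1,000 increments; reduction = 4 × $250 = $1,000, leaving $1,256.
Apprenticeship Credit: $326,500 is below the $330,200 cutoff, so the full $1,800 applies.
First-Time Homebuyer Credit: 25% of the $53,700 excess over $272,800 is $13,425 ≥ base, so the credit is $0.
Total: $5,185 + $1,256 + $1,800 + $0 = $8,241.

$8,241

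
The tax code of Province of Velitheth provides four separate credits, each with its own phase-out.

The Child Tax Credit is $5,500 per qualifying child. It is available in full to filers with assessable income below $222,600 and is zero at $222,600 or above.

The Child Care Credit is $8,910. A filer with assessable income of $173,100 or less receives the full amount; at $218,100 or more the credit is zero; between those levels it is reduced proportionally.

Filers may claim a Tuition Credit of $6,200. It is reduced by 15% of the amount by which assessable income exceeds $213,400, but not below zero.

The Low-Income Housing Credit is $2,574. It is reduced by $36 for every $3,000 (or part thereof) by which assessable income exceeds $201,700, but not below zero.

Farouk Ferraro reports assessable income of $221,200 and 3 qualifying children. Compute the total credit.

$23,852

Child Tax Credit: base = 3 × $5,500 = $16,500. $221,200 is below the $222,600 cutoff, so the full $16,500 applies.
Child Care Credit: $221,200 is at or above $218,100, so the credit is $0.
Tuition Credit: 15% of the $7,800 excess over $213,400 is $1,170; credit = $6,200 − $1,170 = $5,030.
Low-Income Housing Credit: income exceeds $201,700 by $19,500, which is 7 full-or-partial $3,000 increments; reduction = 7 × $36 = $252, leaving $2,322.
Total: $16,500 + $0 + $5,030 + $2,322 = $23,852.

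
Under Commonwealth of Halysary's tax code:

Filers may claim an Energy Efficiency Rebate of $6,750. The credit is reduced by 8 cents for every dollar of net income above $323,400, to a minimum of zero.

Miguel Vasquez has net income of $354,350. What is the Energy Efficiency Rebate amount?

$4,274

Energy Efficiency Rebate: 8% of the $30,950 excess over $323,400 is $2,476; credit = $6,750 − $2,476 = $4,274.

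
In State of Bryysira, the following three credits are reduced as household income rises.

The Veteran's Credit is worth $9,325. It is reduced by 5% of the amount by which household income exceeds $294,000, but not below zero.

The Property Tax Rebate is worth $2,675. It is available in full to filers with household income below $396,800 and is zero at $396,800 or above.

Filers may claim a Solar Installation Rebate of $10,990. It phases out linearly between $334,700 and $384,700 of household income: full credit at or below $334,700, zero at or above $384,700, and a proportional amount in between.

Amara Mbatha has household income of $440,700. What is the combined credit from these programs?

Veteran's Credit: 5% of the $146,700 excess over $294,000 is $7,335; credit = $9,325 − $7,335 = $1,990.
Property Tax Rebate: $440,700 meets or exceeds the $396,800 cutoff, so the credit is $0.
Solar Installation Rebate: $440,700 is at or above $384,700, so the credit is $0.
Total: $1,990 + $0 + $0 = $1,990.

$1,990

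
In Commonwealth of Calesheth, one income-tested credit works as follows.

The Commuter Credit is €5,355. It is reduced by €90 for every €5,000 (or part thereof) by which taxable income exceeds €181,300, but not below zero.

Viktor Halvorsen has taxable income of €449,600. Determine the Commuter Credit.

€495

Commuter Credit: income exceeds €181,300 by €268,300, which is 54 full-or-partial €5,000 increments; reduction = 54 × €90 = €4,860, leaving €495.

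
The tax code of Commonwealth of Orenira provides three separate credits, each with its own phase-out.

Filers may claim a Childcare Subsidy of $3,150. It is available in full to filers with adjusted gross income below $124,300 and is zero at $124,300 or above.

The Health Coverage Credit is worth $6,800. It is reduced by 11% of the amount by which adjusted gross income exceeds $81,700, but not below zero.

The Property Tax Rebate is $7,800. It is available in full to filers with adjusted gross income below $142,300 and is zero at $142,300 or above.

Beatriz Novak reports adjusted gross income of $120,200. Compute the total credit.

$13,515

Childcare Subsidy: $120,200 is below the $124,300 cutoff, so the full $3,150 applies.
Health Coverage Credit: 11% of the $38,500 excess over $81,700 is $4,235; credit = $6,800 − $4,235 = $2,565.
Property Tax Rebate: $120,200 is below the $142,300 cutoff, so the full $7,800 applies.
Total: $3,150 + $2,565 + $7,800 = $13,515.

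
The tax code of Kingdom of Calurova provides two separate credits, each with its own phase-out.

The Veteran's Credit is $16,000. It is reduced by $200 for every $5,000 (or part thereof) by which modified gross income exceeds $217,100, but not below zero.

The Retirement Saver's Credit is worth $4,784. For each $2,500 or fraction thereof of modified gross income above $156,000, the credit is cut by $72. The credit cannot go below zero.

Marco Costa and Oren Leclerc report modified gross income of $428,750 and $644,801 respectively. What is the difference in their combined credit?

$7,400

Marco ($428,750): Veteran's Credit: income exceeds $217,100 by $211,650, which is 43 full-or-partial $5,000 increments; reduction = 43 × $200 = $8,600, leaving $7,400. Retirement Saver's Credit: income exceeds $156,000 by $272,750 → 110 increments × $72 = $7,920 ≥ base, so the credit is $0. total $7,400 + $0 = $7,400
Oren ($644,801): Veteran's Credit: income exceeds $217,100 by $427,701 → 86 increments × $200 = $17,200 ≥ base, so the credit is $0. Retirement Saver's Credit: income exceeds $156,000 by $488,801 → 196 increments × $72 = $14,112 ≥ base, so the credit is $0. total $0 + $0 = $0
Difference: |$7,400 − $0| = $7,400.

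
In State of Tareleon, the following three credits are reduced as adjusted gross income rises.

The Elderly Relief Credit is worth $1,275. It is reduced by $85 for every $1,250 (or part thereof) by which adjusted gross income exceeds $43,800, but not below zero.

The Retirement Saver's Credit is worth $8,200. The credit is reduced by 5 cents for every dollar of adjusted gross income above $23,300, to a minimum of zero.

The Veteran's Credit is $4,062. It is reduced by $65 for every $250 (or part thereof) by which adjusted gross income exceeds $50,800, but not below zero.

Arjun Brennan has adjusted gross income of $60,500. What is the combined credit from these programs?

$7,952

Elderly Relief Credit: income exceeds $43,800 by $16,700, which is 14 full-or-partial $1,250 increments; reduction = 14 × $85 = $1,190, leaving $85.
Retirement Saver's Credit: 5% of the $37,200 excess over $23,300 is $1,860; credit = $8,200 − $1,860 = $6,340.
Veteran's Credit: income exceeds $50,800 by $9,700, which is 39 full-or-partial $250 increments; reduction = 39 × $65 = $2,535, leaving $1,527.
Total: $85 + $6,340 + $1,527 = $7,952.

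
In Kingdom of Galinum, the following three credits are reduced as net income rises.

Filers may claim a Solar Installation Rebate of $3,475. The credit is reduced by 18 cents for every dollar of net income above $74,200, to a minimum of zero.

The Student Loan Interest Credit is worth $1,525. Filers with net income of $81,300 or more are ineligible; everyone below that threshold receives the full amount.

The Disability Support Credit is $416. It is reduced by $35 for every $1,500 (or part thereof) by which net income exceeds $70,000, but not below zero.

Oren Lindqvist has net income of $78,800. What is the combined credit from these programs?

Solar Installation Rebate: 18% of the $4,600 excess over $74,200 is $828; credit = $3,475 − $828 = $2,647.
Student Loan Interest Credit: $78,800 is below the $81,300 cutoff, so the full $1,525 applies.
Disability Support Credit: income exceeds $70,000 by $8,800, which is 6 full-or-partial $1,500 increments; reduction = 6 × $35 = $210, leaving $206.
Total: $2,647 + $1,525 + $206 = $4,378.

$4,378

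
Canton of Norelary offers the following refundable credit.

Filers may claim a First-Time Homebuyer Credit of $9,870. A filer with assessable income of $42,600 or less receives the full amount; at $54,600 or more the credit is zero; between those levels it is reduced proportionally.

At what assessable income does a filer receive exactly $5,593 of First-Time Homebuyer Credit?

$5,593 is 5,593/9,870 of the full $9,870, so 4,277/9,870 of the $12,000 range has been used: income = $42,600 + $12,000 × 4,277/9,870 = $47,800.

$47,800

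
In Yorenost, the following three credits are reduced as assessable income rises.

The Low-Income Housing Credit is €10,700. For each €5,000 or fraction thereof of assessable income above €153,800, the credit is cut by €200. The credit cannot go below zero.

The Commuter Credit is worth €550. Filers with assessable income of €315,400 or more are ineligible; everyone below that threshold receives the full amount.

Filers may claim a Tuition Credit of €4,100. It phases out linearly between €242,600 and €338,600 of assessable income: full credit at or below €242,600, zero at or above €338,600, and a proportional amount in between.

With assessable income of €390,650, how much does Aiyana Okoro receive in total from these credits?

€1,100

Low-Income Housing Credit: income exceeds €153,800 by €236,850, which is 48 full-or-partial €5,000 increments; reduction = 48 × €200 = €9,600, leaving €1,100.
Commuter Credit: €390,650 meets or exceeds the €315,400 cutoff, so the credit is €0.
Tuition Credit: €390,650 is at or above €338,600, so the credit is €0.
Total: €1,100 + €0 + €0 = €1,100.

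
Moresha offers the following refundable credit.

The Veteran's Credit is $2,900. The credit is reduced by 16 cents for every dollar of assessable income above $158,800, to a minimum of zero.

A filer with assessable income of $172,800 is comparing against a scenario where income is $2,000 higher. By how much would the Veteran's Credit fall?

$320

At $172,800 — 16% of the $14,000 excess over $158,800 is $2,240; credit = $2,900 − $2,240 = $660.
At $174,800 — 16% of the $16,000 excess over $158,800 is $2,560; credit = $2,900 − $2,560 = $340.
Lost: $660 − $340 = $320.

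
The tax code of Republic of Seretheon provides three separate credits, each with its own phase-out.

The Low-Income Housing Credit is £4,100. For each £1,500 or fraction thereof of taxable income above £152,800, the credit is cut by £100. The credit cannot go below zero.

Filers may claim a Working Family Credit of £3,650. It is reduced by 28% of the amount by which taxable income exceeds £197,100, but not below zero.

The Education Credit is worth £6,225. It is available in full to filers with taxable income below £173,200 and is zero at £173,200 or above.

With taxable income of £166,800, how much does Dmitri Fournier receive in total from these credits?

Low-Income Housing Credit: income exceeds £152,800 by £14,000, which is 10 full-or-partial £1,500 increments; reduction = 10 × £100 = £1,000, leaving £3,100.
Working Family Credit: £166,800 is at or below the £197,100 threshold, so the full £3,650 applies.
Education Credit: £166,800 is below the £173,200 cutoff, so the full £6,225 applies.
Total: £3,100 + £3,650 + £6,225 = £12,975.

£12,975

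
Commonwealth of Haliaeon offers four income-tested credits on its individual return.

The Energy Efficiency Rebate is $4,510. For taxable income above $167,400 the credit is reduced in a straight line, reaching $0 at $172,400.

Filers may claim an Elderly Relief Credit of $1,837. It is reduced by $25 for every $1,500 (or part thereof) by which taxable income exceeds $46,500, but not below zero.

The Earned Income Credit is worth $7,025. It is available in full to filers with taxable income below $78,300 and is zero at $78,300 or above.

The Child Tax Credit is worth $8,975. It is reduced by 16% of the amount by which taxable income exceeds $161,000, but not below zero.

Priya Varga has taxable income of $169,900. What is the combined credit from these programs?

Energy Efficiency Rebate: $169,900 is $2,500 into a $5,000 phase-out range, leaving 2,500/5,000 of the credit: $4,510 × 2,500/5,000 = $2,255.
Elderly Relief Credit: income exceeds $46,500 by $123,400 → 83 increments × $25 = $2,075 ≥ base, so the credit is $0.
Earned Income Credit: $169,900 meets or exceeds the $78,300 cutoff, so the credit is $0.
Child Tax Credit: 16% of the $8,900 excess over $161,000 is $1,424; credit = $8,975 − $1,424 = $7,551.
Total: $2,255 + $0 + $0 + $7,551 = $9,806.

$9,806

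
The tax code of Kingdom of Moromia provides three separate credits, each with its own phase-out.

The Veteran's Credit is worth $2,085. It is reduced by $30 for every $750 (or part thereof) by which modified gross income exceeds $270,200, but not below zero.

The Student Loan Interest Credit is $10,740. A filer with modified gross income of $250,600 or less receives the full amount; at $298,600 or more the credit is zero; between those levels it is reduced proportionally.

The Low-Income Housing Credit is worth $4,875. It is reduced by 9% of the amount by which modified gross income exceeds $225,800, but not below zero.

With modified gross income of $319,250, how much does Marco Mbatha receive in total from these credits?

$105

Veteran's Credit: income exceeds $270,200 by $49,050, which is 66 full-or-partial $750 increments; reduction = 66 × $30 = $1,980, leaving $105.
Student Loan Interest Credit: $319,250 is at or above $298,600, so the credit is $0.
Low-Income Housing Credit: 9% of the $93,450 excess over $225,800 is $8,410.50 ≥ base, so the credit is $0.
Total: $105 + $0 + $0 = $105.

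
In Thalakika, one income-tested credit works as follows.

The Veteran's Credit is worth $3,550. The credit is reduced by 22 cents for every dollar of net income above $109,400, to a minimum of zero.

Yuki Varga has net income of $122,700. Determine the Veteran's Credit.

Veteran's Credit: 22% of the $13,300 excess over $109,400 is $2,926; credit = $3,550 − $2,926 = $624.

$624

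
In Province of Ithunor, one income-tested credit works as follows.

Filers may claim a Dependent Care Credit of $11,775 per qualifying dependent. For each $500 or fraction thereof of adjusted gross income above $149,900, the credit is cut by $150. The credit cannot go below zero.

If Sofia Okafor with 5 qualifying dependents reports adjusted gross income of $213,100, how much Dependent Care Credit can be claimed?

$39,825

Dependent Care Credit: base = 5 × $11,775 = $58,875. income exceeds $149,900 by $63,200, which is 127 full-or-partial $500 increments; reduction = 127 × $150 = $19,050, leaving $39,825.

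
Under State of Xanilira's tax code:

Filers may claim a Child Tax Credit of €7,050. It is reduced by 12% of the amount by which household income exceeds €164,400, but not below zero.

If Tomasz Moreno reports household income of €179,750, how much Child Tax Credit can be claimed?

€5,208

Child Tax Credit: 12% of the €15,350 excess over €164,400 is €1,842; credit = €7,050 − €1,842 = €5,208.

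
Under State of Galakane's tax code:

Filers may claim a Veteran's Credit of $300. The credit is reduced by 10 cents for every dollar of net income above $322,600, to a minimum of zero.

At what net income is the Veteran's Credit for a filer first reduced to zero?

$325,600

The credit falls by 10% of each dollar above $322,600, so it reaches zero when the excess is $300 / 10% = $3,000: income = $322,600 + $3,000 = $325,600.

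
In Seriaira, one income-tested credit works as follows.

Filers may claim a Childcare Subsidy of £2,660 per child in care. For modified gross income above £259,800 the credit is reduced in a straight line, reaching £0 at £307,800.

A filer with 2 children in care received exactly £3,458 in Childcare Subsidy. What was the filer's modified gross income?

Full credit = 2 × £2,660 = £5,320.
£3,458 is 3,458/5,320 of the full £5,320, so 1,862/5,320 of the £48,000 range has been used: income = £259,800 + £48,000 × 1,862/5,320 = £276,600.

£276,600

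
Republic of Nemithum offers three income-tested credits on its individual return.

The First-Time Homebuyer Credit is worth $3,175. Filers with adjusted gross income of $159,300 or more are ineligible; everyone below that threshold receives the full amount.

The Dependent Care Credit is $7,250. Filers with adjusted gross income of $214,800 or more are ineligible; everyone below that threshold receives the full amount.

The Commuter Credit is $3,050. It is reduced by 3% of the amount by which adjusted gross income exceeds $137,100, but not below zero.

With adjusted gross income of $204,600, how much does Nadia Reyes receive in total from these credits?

First-Time Homebuyer Credit: $204,600 meets or exceeds the $159,300 cutoff, so the credit is $0.
Dependent Care Credit: $204,600 is below the $214,800 cutoff, so the full $7,250 applies.
Commuter Credit: 3% of the $67,500 excess over $137,100 is $2,025; credit = $3,050 − $2,025 = $1,025.
Total: $0 + $7,250 + $1,025 = $8,275.

$8,275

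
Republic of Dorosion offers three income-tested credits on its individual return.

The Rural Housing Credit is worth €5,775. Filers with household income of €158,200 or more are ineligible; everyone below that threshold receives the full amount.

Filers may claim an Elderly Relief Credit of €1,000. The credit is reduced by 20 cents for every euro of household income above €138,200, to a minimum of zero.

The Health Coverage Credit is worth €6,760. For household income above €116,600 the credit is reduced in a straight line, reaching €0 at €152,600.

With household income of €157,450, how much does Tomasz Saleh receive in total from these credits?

Rural Housing Credit: €157,450 is below the €158,200 cutoff, so the full €5,775 applies.
Elderly Relief Credit: 20% of the €19,250 excess over €138,200 is €3,850 ≥ base, so the credit is €0.
Health Coverage Credit: €157,450 is at or above €152,600, so the credit is €0.
Total: €5,775 + €0 + €0 = €5,775.

€5,775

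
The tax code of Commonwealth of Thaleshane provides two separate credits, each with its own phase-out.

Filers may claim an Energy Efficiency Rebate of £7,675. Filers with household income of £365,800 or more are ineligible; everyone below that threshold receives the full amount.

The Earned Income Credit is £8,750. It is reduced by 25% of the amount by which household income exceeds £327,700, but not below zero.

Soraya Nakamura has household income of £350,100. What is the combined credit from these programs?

Energy Efficiency Rebate: £350,100 is below the £365,800 cutoff, so the full £7,675 applies.
Earned Income Credit: 25% of the £22,400 excess over £327,700 is £5,600; credit = £8,750 − £5,600 = £3,150.
Total: £7,675 + £3,150 = £10,825.

£10,825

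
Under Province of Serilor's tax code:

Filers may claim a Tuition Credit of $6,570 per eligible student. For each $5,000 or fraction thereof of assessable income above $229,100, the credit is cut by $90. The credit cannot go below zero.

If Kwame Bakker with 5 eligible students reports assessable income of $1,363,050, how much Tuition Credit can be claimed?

$12,420

Tuition Credit: base = 5 × $6,570 = $32,850. income exceeds $229,100 by $1,133,950, which is 227 full-or-partial $5,000 increments; reduction = 227 × $90 = $20,430, leaving $12,420.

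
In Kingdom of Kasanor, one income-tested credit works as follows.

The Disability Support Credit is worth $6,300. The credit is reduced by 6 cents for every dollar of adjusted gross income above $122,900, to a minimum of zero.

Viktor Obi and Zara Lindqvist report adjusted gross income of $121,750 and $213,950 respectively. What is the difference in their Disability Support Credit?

$5,463

Viktor ($121,750): Disability Support Credit: $121,750 is at or below the $122,900 threshold, so the full $6,300 applies.
Zara ($213,950): Disability Support Credit: 6% of the $91,050 excess over $122,900 is $5,463; credit = $6,300 − $5,463 = $837.
Difference: |$6,300 − $837| = $5,463.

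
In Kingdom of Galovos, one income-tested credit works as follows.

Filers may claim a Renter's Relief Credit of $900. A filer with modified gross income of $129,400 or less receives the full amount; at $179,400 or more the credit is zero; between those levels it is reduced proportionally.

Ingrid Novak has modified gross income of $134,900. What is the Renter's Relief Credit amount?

Renter's Relief Credit: $134,900 is $5,500 into a $50,000 phase-out range, leaving 44,500/50,000 of the credit: $900 × 44,500/50,000 = $801.

$801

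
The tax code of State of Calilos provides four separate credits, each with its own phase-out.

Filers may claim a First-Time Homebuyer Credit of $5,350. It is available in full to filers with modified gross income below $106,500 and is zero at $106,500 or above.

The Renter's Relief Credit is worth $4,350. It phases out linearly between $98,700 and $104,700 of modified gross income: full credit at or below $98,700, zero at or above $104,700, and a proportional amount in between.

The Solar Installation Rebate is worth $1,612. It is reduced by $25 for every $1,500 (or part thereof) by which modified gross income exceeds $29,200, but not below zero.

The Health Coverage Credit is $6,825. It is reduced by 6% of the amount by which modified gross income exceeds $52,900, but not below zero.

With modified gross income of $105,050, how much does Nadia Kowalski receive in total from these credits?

$9,383

First-Time Homebuyer Credit: $105,050 is below the $106,500 cutoff, so the full $5,350 applies.
Renter's Relief Credit: $105,050 is at or above $104,700, so the credit is $0.
Solar Installation Rebate: income exceeds $29,200 by $75,850, which is 51 full-or-partial $1,500 increments; reduction = 51 × $25 = $1,275, leaving $337.
Health Coverage Credit: 6% of the $52,150 excess over $52,900 is $3,129; credit = $6,825 − $3,129 = $3,696.
Total: $5,350 + $0 + $337 + $3,696 = $9,383.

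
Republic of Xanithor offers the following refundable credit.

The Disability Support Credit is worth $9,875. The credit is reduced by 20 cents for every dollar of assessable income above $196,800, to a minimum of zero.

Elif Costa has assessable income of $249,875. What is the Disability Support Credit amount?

Disability Support Credit: 20% of the $53,075 excess over $196,800 is $10,615 ≥ base, so the credit is $0.

$0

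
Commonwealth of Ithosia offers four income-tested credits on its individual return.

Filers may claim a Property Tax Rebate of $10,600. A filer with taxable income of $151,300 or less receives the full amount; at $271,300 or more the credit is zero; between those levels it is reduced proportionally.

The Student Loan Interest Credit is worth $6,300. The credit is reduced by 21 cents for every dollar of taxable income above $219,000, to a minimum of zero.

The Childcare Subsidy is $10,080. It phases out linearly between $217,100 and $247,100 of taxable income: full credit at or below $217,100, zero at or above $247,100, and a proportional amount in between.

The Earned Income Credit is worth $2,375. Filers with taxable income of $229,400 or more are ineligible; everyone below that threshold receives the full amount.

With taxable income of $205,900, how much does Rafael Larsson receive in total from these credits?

Property Tax Rebate: $205,900 is $54,600 into a $120,000 phase-out range, leaving 65,400/120,000 of the credit: $10,600 × 65,400/120,000 = $5,777.
Student Loan Interest Credit: $205,900 is at or below the $219,000 threshold, so the full $6,300 applies.
Childcare Subsidy: $205,900 is at or below the $217,100 threshold, so the full $10,080 applies.
Earned Income Credit: $205,900 is below the $229,400 cutoff, so the full $2,375 applies.
Total: $5,777 + $6,300 + $10,080 + $2,375 = $24,532.

$24,532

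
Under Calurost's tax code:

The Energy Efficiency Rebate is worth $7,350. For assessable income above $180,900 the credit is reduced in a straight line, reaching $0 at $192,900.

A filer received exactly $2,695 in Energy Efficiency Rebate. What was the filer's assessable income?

$2,695 is 2,695/7,350 of the full $7,350, so 4,655/7,350 of the $12,000 range has been used: income = $180,900 + $12,000 × 4,655/7,350 = $188,500.

$188,500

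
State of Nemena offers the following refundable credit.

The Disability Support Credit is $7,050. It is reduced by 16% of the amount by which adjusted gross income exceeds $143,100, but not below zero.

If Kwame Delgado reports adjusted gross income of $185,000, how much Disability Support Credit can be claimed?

Disability Support Credit: 16% of the $41,900 excess over $143,100 is $6,704; credit = $7,050 − $6,704 = $346.

$346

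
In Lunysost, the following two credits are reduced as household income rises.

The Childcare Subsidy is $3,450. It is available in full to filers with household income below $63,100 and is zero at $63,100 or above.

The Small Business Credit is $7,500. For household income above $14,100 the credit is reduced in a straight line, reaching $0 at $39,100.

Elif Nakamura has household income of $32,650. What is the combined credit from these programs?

Childcare Subsidy: $32,650 is below the $63,100 cutoff, so the full $3,450 applies.
Small Business Credit: $32,650 is $18,550 into a $25,000 phase-out range, leaving 6,450/25,000 of the credit: $7,500 × 6,450/25,000 = $1,935.
Total: $3,450 + $1,935 = $5,385.

$5,385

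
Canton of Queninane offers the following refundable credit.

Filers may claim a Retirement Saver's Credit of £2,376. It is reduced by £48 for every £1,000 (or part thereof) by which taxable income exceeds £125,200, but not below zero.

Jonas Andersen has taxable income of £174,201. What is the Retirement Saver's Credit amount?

Retirement Saver's Credit: income exceeds £125,200 by £49,001 → 50 increments × £48 = £2,400 ≥ base, so the credit is £0.

£0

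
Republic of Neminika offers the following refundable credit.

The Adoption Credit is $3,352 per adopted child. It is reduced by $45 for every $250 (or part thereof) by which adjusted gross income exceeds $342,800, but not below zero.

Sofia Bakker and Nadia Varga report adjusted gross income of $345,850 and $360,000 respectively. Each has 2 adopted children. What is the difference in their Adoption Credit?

Sofia ($345,850): Adoption Credit: base = 2 × $3,352 = $6,704. income exceeds $342,800 by $3,050, which is 13 full-or-partial $250 increments; reduction = 13 × $45 = $585, leaving $6,119.
Nadia ($360,000): Adoption Credit: base = 2 × $3,352 = $6,704. income exceeds $342,800 by $17,200, which is 69 full-or-partial $250 increments; reduction = 69 × $45 = $3,105, leaving $3,599.
Difference: |$6,119 − $3,599| = $2,520.

$2,520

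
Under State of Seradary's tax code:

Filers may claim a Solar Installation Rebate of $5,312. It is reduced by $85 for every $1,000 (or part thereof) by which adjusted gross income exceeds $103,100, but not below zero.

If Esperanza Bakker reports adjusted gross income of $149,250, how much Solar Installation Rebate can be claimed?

$1,317

Solar Installation Rebate: income exceeds $103,100 by $46,150, which is 47 full-or-partial $1,000 increments; reduction = 47 × $85 = $3,995, leaving $1,317.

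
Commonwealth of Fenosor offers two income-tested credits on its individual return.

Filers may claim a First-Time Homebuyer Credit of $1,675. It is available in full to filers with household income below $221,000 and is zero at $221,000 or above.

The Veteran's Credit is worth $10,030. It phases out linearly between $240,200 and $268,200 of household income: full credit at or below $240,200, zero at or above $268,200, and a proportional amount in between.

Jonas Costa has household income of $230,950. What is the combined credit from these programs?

First-Time Homebuyer Credit: $230,950 meets or exceeds the $221,000 cutoff, so the credit is $0.
Veteran's Credit: $230,950 is at or below the $240,200 threshold, so the full $10,030 applies.
Total: $0 + $10,030 = $10,030.

$10,030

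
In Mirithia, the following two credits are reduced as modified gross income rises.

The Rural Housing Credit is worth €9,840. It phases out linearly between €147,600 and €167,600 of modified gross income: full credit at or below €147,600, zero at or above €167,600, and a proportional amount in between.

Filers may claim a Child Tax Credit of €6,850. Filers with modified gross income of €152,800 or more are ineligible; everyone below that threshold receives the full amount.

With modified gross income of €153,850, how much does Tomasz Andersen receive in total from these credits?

Rural Housing Credit: €153,850 is €6,250 into a €20,000 phase-out range, leaving 13,750/20,000 of the credit: €9,840 × 13,750/20,000 = €6,765.
Child Tax Credit: €153,850 meets or exceeds the €152,800 cutoff, so the credit is €0.
Total: €6,765 + €0 = €6,765.

€6,765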